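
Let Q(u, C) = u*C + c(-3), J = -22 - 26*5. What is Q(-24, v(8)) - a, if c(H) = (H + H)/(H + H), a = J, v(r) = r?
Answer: -39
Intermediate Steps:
J = -152 (J = -22 - 130 = -152)
a = -152
c(H) = 1 (c(H) = (2*H)/((2*H)) = (2*H)*(1/(2*H)) = 1)
Q(u, C) = 1 + C*u (Q(u, C) = u*C + 1 = C*u + 1 = 1 + C*u)
Q(-24, v(8)) - a = (1 + 8*(-24)) - 1*(-152) = (1 - 192) + 152 = -191 + 152 = -39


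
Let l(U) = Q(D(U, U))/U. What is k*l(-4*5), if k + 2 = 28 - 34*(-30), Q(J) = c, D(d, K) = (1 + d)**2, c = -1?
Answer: 523/10 ≈ 52.300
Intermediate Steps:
Q(J) = -1
k = 1046 (k = -2 + (28 - 34*(-30)) = -2 + (28 + 1020) = -2 + 1048 = 1046)
l(U) = -1/U
k*l(-4*5) = 1046*(-1/((-4*5))) = 1046*(-1/(-20)) = 1046*(-1*(-1/20)) = 1046*(1/20) = 523/10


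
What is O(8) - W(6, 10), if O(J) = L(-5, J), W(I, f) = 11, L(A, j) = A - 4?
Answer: -20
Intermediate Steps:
L(A, j) = -4 + A
O(J) = -9 (O(J) = -4 - 5 = -9)
O(8) - W(6, 10) = -9 - 1*11 = -9 - 11 = -20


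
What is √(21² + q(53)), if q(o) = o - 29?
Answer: √465 ≈ 21.564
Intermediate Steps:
q(o) = -29 + o
√(21² + q(53)) = √(21² + (-29 + 53)) = √(441 + 24) = √465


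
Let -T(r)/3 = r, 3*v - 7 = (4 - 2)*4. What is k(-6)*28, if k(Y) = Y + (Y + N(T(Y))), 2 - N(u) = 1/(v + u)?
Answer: -6468/23 ≈ -281.22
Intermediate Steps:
v = 5 (v = 7/3 + ((4 - 2)*4)/3 = 7/3 + (2*4)/3 = 7/3 + (1/3)*8 = 7/3 + 8/3 = 5)
T(r) = -3*r
N(u) = 2 - 1/(5 + u)
k(Y) = 2*Y + (9 - 6*Y)/(5 - 3*Y) (k(Y) = Y + (Y + (9 + 2*(-3*Y))/(5 - 3*Y)) = Y + (Y + (9 - 6*Y)/(5 - 3*Y)) = 2*Y + (9 - 6*Y)/(5 - 3*Y))
k(-6)*28 = ((-9 - 4*(-6) + 6*(-6)**2)/(-5 + 3*(-6)))*28 = ((-9 + 24 + 6*36)/(-5 - 18))*28 = ((-9 + 24 + 216)/(-23))*28 = -1/23*231*28 = -231/23*28 = -6468/23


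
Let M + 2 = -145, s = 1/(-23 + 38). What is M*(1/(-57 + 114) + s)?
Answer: -1176/95 ≈ -12.379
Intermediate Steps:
s = 1/15 ≈ 0.066667
M = -147 (M = -2 - 145 = -147)
M*(1/(-57 + 114) + s) = -147*(1/(-57 + 114) + 1/15) = -147*(1/57 + 1/15) = -147*8/95 = -1176/95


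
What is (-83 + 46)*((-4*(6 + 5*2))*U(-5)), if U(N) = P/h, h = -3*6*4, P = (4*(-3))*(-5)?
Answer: -5920/3 ≈ -1973.3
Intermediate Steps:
P = 60 (P = -12*(-5) = 60)
h = -72 (h = -18*4 = -72)
U(N) = -⅚ (U(N) = 60/(-72) = 60*(-1/72) = -⅚)
(-83 + 46)*((-4*(6 + 5*2))*U(-5)) = (-83 + 46)*(-4*(6 + 5*2)*(-⅚)) = -37*(-4*(6 + 10))*(-5)/6 = -37*(-4*16)*(-5)/6 = -(-2368)*(-5)/6 = -37*160/3 = -5920/3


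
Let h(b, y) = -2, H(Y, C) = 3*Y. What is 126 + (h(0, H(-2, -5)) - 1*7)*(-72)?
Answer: 774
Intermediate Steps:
126 + (h(0, H(-2, -5)) - 1*7)*(-72) = 126 + (-2 - 1*7)*(-72) = 126 + (-2 - 7)*(-72) = 126 - 9*(-72) = 126 + 648 = 774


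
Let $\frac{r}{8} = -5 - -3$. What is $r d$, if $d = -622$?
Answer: $9952$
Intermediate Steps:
$r = -16$ ($r = 8 \left(-5 - -3\right) = 8 \left(-5 + 3\right) = 8 \left(-2\right) = -16$)
$r d = \left(-16\right) \left(-622\right) = 9952$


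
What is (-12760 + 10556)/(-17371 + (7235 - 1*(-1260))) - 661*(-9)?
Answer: 13201382/2219 ≈ 5949.3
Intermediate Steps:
(-12760 + 10556)/(-17371 + (7235 - 1*(-1260))) - 661*(-9) = -2204/(-17371 + (7235 + 1260)) - 1*(-5949) = -2204/(-17371 + 8495) + 5949 = -2204/(-8876) + 5949 = -2204*(-1/8876) + 5949 = 551/2219 + 5949 = 13201382/2219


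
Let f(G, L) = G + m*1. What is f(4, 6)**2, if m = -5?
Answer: 1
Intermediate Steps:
f(G, L) = -5 + G (f(G, L) = G - 5*1 = G - 5 = -5 + G)
f(4, 6)**2 = (-5 + 4)**2 = (-1)**2 = 1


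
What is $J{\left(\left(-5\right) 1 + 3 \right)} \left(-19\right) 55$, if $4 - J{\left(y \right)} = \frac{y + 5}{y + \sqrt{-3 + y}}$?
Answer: $- \frac{14630}{3} - \frac{1045 i \sqrt{5}}{3} \approx -4876.7 - 778.9 i$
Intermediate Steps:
$J{\left(y \right)} = 4 - \frac{5 + y}{y + \sqrt{-3 + y}}$ ($J{\left(y \right)} = 4 - \frac{y + 5}{y + \sqrt{-3 + y}} = 4 - \frac{5 + y}{y + \sqrt{-3 + y}}$)
$J{\left(\left(-5\right) 1 + 3 \right)} \left(-19\right) 55 = \frac{-5 + 3 \left(\left(-5\right) 1 + 3\right) + 4 \sqrt{-3 + \left(\left(-5\right) 1 + 3\right)}}{\left(\left(-5\right) 1 + 3\right) + \sqrt{-3 + \left(\left(-5\right) 1 + 3\right)}} \left(-19\right) 55 = \frac{-5 + 3 \left(-5 + 3\right) + 4 \sqrt{-3 + \left(-5 + 3\right)}}{\left(-5 + 3\right) + \sqrt{-3 + \left(-5 + 3\right)}} \left(-19\right) 55 = \frac{-5 + 3 \left(-2\right) + 4 \sqrt{-3 - 2}}{-2 + \sqrt{-3 - 2}} \left(-19\right) 55 = \frac{-5 - 6 + 4 \sqrt{-5}}{-2 + \sqrt{-5}} \left(-19\right) 55 = \frac{-5 - 6 + 4 i \sqrt{5}}{-2 + i \sqrt{5}} \left(-19\right) 55 = \frac{-11 + 4 i \sqrt{5}}{-2 + i \sqrt{5}} \left(-19\right) 55 = - \frac{19 \left(-11 + 4 i \sqrt{5}\right)}{-2 + i \sqrt{5}} \cdot 55 = - \frac{1045 \left(-11 + 4 i \sqrt{5}\right)}{-2 + i \sqrt{5}}$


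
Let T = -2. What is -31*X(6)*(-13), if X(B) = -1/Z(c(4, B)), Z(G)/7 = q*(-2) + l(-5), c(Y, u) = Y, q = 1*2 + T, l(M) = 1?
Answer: -403/7 ≈ -57.571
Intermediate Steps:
q = 0 (q = 1*2 - 2 = 2 - 2 = 0)
Z(G) = 7 (Z(G) = 7*(0*(-2) + 1) = 7*(0 + 1) = 7*1 = 7)
X(B) = -⅐ (X(B) = -1/7 = -1*⅐ = -⅐)
-31*X(6)*(-13) = -31*(-⅐)*(-13) = (31/7)*(-13) = -403/7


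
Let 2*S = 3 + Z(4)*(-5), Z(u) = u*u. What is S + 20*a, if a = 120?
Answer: 4723/2 ≈ 2361.5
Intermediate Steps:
Z(u) = u**2
S = -77/2 (S = (3 + 4**2*(-5))/2 = (3 + 16*(-5))/2 = (3 - 80)/2 = (1/2)*(-77) = -77/2 ≈ -38.500)
S + 20*a = -77/2 + 20*120 = -77/2 + 2400 = 4723/2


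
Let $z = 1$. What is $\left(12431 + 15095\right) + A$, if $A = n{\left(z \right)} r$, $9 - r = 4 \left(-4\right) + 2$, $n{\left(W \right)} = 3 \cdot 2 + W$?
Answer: $27687$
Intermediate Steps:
$n{\left(W \right)} = 6 + W$
$r = 23$ ($r = 9 - \left(4 \left(-4\right) + 2\right) = 9 - \left(-16 + 2\right) = 9 - -14 = 9 + 14 = 23$)
$A = 161$ ($A = \left(6 + 1\right) 23 = 7 \cdot 23 = 161$)
$\left(12431 + 15095\right) + A = \left(12431 + 15095\right) + 161 = 27526 + 161 = 27687$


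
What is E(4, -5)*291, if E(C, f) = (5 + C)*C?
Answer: 10476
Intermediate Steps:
E(C, f) = C*(5 + C)
E(4, -5)*291 = (4*(5 + 4))*291 = (4*9)*291 = 36*291 = 10476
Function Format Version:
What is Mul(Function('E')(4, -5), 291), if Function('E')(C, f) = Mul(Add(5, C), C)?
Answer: 10476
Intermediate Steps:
Function('E')(C, f) = Mul(C, Add(5, C))
Mul(Function('E')(4, -5), 291) = Mul(Mul(4, Add(5, 4)), 291) = Mul(Mul(4, 9), 291) = Mul(36, 291) = 10476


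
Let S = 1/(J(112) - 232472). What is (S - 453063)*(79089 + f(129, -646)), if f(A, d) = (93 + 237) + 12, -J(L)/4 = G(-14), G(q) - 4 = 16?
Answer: -8368906300003887/232552 ≈ -3.5987e+10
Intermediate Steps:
G(q) = 20 (G(q) = 4 + 16 = 20)
J(L) = -80 (J(L) = -4*20 = -80)
f(A, d) = 342 (f(A, d) = 330 + 12 = 342)
S = -1/232552 (S = 1/(-80 - 232472) = 1/(-232552) = -1/232552 ≈ -4.3001e-6)
(S - 453063)*(79089 + f(129, -646)) = (-1/232552 - 453063)*(79089 + 342) = -105360706777/232552*79431 = -8368906300003887/232552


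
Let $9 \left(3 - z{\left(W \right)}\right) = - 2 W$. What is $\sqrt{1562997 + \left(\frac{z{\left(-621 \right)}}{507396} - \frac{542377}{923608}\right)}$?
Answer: $\frac{\sqrt{595943309066873640586581182}}{19526458532} \approx 1250.2$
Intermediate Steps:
$z{\left(W \right)} = 3 + \frac{2 W}{9}$ ($z{\left(W \right)} = 3 - \frac{\left(-2\right) W}{9} = 3 + \frac{2 W}{9}$)
$\sqrt{1562997 + \left(\frac{z{\left(-621 \right)}}{507396} - \frac{542377}{923608}\right)} = \sqrt{1562997 - \left(\frac{542377}{923608} - \frac{3 + \frac{2}{9} \left(-621\right)}{507396}\right)} = \sqrt{1562997 - \left(\frac{542377}{923608} - \left(3 - 138\right) \frac{1}{507396}\right)} = \sqrt{1562997 - \frac{22943717281}{39052917064}} = \sqrt{\frac{61039569268563527}{39052917064}} = \frac{\sqrt{595943309066873640586581182}}{19526458532}$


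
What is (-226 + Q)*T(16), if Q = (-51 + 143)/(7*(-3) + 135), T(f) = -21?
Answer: 89852/19 ≈ 4729.1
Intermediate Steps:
Q = 46/57 (Q = 92/(-21 + 135) = 92/114 = 92*(1/114) = 46/57 ≈ 0.80702)
(-226 + Q)*T(16) = (-226 + 46/57)*(-21) = -12836/57*(-21) = 89852/19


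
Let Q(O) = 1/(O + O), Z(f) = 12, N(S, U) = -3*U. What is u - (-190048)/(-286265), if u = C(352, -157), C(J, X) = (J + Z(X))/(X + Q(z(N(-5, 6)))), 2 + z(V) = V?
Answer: -5361709888/1798030465 ≈ -2.9820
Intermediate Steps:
z(V) = -2 + V
Q(O) = 1/(2*O)
C(J, X) = (12 + J)/(-1/40 + X) (C(J, X) = (J + 12)/(X + 1/(2*(-2 - 3*6))) = (12 + J)/(X + 1/(2*(-2 - 18))) = (12 + J)/(X + (½)/(-20)) = (12 + J)/(X + (½)*(-1/20)) = (12 + J)/(X - 1/40) = (12 + J)/(-1/40 + X))
u = -14560/6281 (u = 40*(12 + 352)/(-1 + 40*(-157)) = 40*364/(-1 - 6280) = 40*364/(-6281) = 40*(-1/6281)*364 = -14560/6281 ≈ -2.3181)
u - (-190048)/(-286265) = -14560/6281 - (-190048)/(-286265) = -14560/6281 - (-190048)*(-1)/286265 = -14560/6281 - 1*190048/286265 = -14560/6281 - 190048/286265 = -5361709888/1798030465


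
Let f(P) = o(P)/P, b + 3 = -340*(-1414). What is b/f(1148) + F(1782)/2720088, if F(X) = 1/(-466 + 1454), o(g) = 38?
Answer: 39032269793794369/2687446944 ≈ 1.4524e+7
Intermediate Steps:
b = 480757 (b = -3 - 340*(-1414) = -3 + 480760 = 480757)
F(X) = 1/988
f(P) = 38/P
b/f(1148) + F(1782)/2720088 = 480757/((38/1148)) + (1/988)/2720088 = 480757/((38*(1/1148))) + (1/988)*(1/2720088) = 480757/(19/574) + 1/2687446944 = 480757*(574/19) + 1/2687446944 = 14523922 + 1/2687446944 = 39032269793794369/2687446944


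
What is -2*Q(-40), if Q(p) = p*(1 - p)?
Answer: 3280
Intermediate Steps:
-2*Q(-40) = -(-80)*(1 - 1*(-40)) = -(-80)*(1 + 40) = -(-80)*41 = -2*(-1640) = 3280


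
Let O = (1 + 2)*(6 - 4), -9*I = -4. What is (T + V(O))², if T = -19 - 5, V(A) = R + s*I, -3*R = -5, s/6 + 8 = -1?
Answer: 19321/9 ≈ 2146.8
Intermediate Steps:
s = -54 (s = -48 + 6*(-1) = -48 - 6 = -54)
I = 4/9 (I = -⅑*(-4) = 4/9 ≈ 0.44444)
R = 5/3 (R = -⅓*(-5) = 5/3 ≈ 1.6667)
O = 6 (O = 3*2 = 6)
V(A) = -67/3 (V(A) = 5/3 - 54*4/9 = 5/3 - 24 = -67/3)
T = -24
(T + V(O))² = (-24 - 67/3)² = (-139/3)² = 19321/9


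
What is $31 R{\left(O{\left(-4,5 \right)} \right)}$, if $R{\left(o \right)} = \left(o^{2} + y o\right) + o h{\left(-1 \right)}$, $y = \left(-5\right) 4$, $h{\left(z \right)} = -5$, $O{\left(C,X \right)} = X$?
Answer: $-3100$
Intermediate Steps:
$y = -20$
$R{\left(o \right)} = o^{2} - 25 o$ ($R{\left(o \right)} = \left(o^{2} - 20 o\right) + o \left(-5\right) = \left(o^{2} - 20 o\right) - 5 o = o^{2} - 25 o$)
$31 R{\left(O{\left(-4,5 \right)} \right)} = 31 \cdot 5 \left(-25 + 5\right) = 31 \cdot 5 \left(-20\right) = 31 \left(-100\right) = -3100$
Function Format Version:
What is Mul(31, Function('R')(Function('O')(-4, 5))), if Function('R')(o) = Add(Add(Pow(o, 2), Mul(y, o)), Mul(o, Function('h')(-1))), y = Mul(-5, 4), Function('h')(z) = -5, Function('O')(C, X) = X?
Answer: -3100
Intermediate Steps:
y = -20
Function('R')(o) = Add(Pow(o, 2), Mul(-25, o)) (Function('R')(o) = Add(Add(Pow(o, 2), Mul(-20, o)), Mul(o, -5)) = Add(Add(Pow(o, 2), Mul(-20, o)), Mul(-5, o)) = Add(Pow(o, 2), Mul(-25, o)))
Mul(31, Function('R')(Function('O')(-4, 5))) = Mul(31, Mul(5, Add(-25, 5))) = Mul(31, Mul(5, -20)) = Mul(31, -100) = -3100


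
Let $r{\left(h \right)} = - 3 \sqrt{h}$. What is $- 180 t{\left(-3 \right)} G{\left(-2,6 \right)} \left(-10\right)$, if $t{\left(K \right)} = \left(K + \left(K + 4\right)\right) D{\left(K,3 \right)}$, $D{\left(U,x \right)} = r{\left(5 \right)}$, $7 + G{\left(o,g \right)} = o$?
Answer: $- 97200 \sqrt{5} \approx -2.1735 \cdot 10^{5}$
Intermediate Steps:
$G{\left(o,g \right)} = -7 + o$
$D{\left(U,x \right)} = - 3 \sqrt{5}$
$t{\left(K \right)} = - 3 \sqrt{5} \left(4 + 2 K\right)$ ($t{\left(K \right)} = \left(K + \left(K + 4\right)\right) \left(- 3 \sqrt{5}\right) = \left(K + \left(4 + K\right)\right) \left(- 3 \sqrt{5}\right) = \left(4 + 2 K\right) \left(- 3 \sqrt{5}\right) = - 3 \sqrt{5} \left(4 + 2 K\right)$)
$- 180 t{\left(-3 \right)} G{\left(-2,6 \right)} \left(-10\right) = - 180 \cdot 6 \sqrt{5} \left(-2 - -3\right) \left(-7 - 2\right) \left(-10\right) = - 180 \cdot 6 \sqrt{5} \left(-2 + 3\right) \left(-9\right) \left(-10\right) = - 180 \cdot 6 \sqrt{5} \cdot 1 \left(-9\right) \left(-10\right) = - 180 \cdot 6 \sqrt{5} \left(-9\right) \left(-10\right) = - 180 - 54 \sqrt{5} \left(-10\right) = - 180 \cdot 540 \sqrt{5} = - 97200 \sqrt{5}$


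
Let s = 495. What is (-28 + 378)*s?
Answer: 173250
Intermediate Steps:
(-28 + 378)*s = (-28 + 378)*495 = 350*495 = 173250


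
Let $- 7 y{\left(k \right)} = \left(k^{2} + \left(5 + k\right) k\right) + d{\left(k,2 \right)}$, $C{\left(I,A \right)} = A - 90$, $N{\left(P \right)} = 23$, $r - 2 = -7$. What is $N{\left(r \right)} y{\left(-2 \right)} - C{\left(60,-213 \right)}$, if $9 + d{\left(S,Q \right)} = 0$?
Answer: $\frac{2374}{7} \approx 339.14$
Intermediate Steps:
$r = -5$ ($r = 2 - 7 = -5$)
$d{\left(S,Q \right)} = -9$ ($d{\left(S,Q \right)} = -9 + 0 = -9$)
$C{\left(I,A \right)} = -90 + A$
$y{\left(k \right)} = \frac{9}{7} - \frac{k^{2}}{7} - \frac{k \left(5 + k\right)}{7}$ ($y{\left(k \right)} = - \frac{\left(k^{2} + \left(5 + k\right) k\right) - 9}{7} = - \frac{\left(k^{2} + k \left(5 + k\right)\right) - 9}{7} = - \frac{-9 + k^{2} + k \left(5 + k\right)}{7} = \frac{9}{7} - \frac{k^{2}}{7} - \frac{k \left(5 + k\right)}{7}$)
$N{\left(r \right)} y{\left(-2 \right)} - C{\left(60,-213 \right)} = 23 \left(\frac{9}{7} - - \frac{10}{7} - \frac{2 \left(-2\right)^{2}}{7}\right) - \left(-90 - 213\right) = 23 \left(\frac{9}{7} + \frac{10}{7} - \frac{8}{7}\right) - -303 = 23 \left(\frac{9}{7} + \frac{10}{7} - \frac{8}{7}\right) + 303 = 23 \cdot \frac{11}{7} + 303 = \frac{253}{7} + 303 = \frac{2374}{7}$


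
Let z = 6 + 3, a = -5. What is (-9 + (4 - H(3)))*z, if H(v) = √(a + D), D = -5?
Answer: -45 - 9*I*√10 ≈ -45.0 - 28.461*I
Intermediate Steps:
H(v) = I*√10 (H(v) = √(-5 - 5) = √(-10) = I*√10)
z = 9
(-9 + (4 - H(3)))*z = (-9 + (4 - I*√10))*9 = (-5 - I*√10)*9 = -45 - 9*I*√10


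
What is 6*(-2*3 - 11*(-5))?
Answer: 294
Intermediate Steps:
6*(-2*3 - 11*(-5)) = 6*(-6 + 55) = 6*49 = 294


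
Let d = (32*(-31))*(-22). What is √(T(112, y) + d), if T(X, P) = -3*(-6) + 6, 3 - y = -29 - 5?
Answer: 2*√5462 ≈ 147.81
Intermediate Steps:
y = 37 (y = 3 - (-29 - 5) = 3 - 1*(-34) = 3 + 34 = 37)
T(X, P) = 24 (T(X, P) = 18 + 6 = 24)
d = 21824 (d = -992*(-22) = 21824)
√(T(112, y) + d) = √(24 + 21824) = √21848 = 2*√5462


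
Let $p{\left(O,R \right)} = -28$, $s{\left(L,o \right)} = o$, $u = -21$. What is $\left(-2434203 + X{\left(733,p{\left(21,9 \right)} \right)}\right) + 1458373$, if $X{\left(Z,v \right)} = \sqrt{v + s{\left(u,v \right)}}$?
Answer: $-975830 + 2 i \sqrt{14} \approx -9.7583 \cdot 10^{5} + 7.4833 i$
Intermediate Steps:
$X{\left(Z,v \right)} = \sqrt{2} \sqrt{v}$ ($X{\left(Z,v \right)} = \sqrt{v + v} = \sqrt{2 v} = \sqrt{2} \sqrt{v}$)
$\left(-2434203 + X{\left(733,p{\left(21,9 \right)} \right)}\right) + 1458373 = \left(-2434203 + \sqrt{2} \sqrt{-28}\right) + 1458373 = \left(-2434203 + \sqrt{2} \cdot 2 i \sqrt{7}\right) + 1458373 = \left(-2434203 + 2 i \sqrt{14}\right) + 1458373 = -975830 + 2 i \sqrt{14}$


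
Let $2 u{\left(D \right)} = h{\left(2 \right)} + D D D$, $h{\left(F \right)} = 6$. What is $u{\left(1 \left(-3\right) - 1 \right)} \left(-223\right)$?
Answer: $6467$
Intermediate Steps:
$u{\left(D \right)} = 3 + \frac{D^{3}}{2}$ ($u{\left(D \right)} = \frac{6 + D D D}{2} = \frac{6 + D^{2} D}{2} = \frac{6 + D^{3}}{2} = 3 + \frac{D^{3}}{2}$)
$u{\left(1 \left(-3\right) - 1 \right)} \left(-223\right) = \left(3 + \frac{\left(1 \left(-3\right) - 1\right)^{3}}{2}\right) \left(-223\right) = \left(3 + \frac{\left(-3 - 1\right)^{3}}{2}\right) \left(-223\right) = \left(3 + \frac{\left(-4\right)^{3}}{2}\right) \left(-223\right) = \left(3 + \frac{1}{2} \left(-64\right)\right) \left(-223\right) = \left(3 - 32\right) \left(-223\right) = \left(-29\right) \left(-223\right) = 6467$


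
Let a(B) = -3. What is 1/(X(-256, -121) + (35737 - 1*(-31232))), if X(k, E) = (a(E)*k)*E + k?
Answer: -1/26215 ≈ -3.8146e-5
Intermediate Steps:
X(k, E) = k - 3*E*k (X(k, E) = (-3*k)*E + k = -3*E*k + k = k - 3*E*k)
1/(X(-256, -121) + (35737 - 1*(-31232))) = 1/(-256*(1 - 3*(-121)) + (35737 - 1*(-31232))) = 1/(-256*(1 + 363) + (35737 + 31232)) = 1/(-256*364 + 66969) = 1/(-93184 + 66969) = 1/(-26215) = -1/26215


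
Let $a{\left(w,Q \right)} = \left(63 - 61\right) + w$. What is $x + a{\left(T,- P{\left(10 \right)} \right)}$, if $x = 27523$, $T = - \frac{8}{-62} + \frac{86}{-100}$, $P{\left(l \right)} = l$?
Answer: $\frac{42662617}{1550} \approx 27524.0$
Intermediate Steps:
$T = - \frac{1133}{1550}$ ($T = \left(-8\right) \left(- \frac{1}{62}\right) + 86 \left(- \frac{1}{100}\right) = \frac{4}{31} - \frac{43}{50} = - \frac{1133}{1550} \approx -0.73097$)
$a{\left(w,Q \right)} = 2 + w$
$x + a{\left(T,- P{\left(10 \right)} \right)} = 27523 + \left(2 - \frac{1133}{1550}\right) = 27523 + \frac{1967}{1550} = \frac{42662617}{1550}$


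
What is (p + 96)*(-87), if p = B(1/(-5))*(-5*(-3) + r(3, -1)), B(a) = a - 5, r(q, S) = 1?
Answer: -5568/5 ≈ -1113.6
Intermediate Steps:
B(a) = -5 + a
p = -416/5 (p = (-5 + 1/(-5))*(-5*(-3) + 1) = (-5 - 1/5)*(15 + 1) = -26/5*16 = -416/5 ≈ -83.200)
(p + 96)*(-87) = (-416/5 + 96)*(-87) = (64/5)*(-87) = -5568/5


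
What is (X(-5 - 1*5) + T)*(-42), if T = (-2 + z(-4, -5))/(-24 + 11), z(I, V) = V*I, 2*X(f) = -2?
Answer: 1302/13 ≈ 100.15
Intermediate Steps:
X(f) = -1 (X(f) = (½)*(-2) = -1)
z(I, V) = I*V
T = -18/13 (T = (-2 - 4*(-5))/(-24 + 11) = (-2 + 20)/(-13) = 18*(-1/13) = -18/13 ≈ -1.3846)
(X(-5 - 1*5) + T)*(-42) = (-1 - 18/13)*(-42) = -31/13*(-42) = 1302/13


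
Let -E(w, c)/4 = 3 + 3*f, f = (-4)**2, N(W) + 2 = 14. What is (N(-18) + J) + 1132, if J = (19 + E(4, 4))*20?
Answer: -2556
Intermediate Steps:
N(W) = 12 (N(W) = -2 + 14 = 12)
f = 16
E(w, c) = -204 (E(w, c) = -4*(3 + 3*16) = -4*(3 + 48) = -4*51 = -204)
J = -3700 (J = (19 - 204)*20 = -185*20 = -3700)
(N(-18) + J) + 1132 = (12 - 3700) + 1132 = -3688 + 1132 = -2556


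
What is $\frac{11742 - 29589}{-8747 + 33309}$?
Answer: $- \frac{17847}{24562} \approx -0.72661$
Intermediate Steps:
$\frac{11742 - 29589}{-8747 + 33309} = - \frac{17847}{24562}$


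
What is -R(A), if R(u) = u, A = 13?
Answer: -13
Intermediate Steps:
-R(A) = -1*13 = -13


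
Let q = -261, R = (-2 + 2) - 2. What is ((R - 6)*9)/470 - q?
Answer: 61299/235 ≈ 260.85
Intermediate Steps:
R = -2 (R = 0 - 2 = -2)
((R - 6)*9)/470 - q = ((-2 - 6)*9)/470 - 1*(-261) = -8*9*(1/470) + 261 = -72*1/470 + 261 = -36/235 + 261 = 61299/235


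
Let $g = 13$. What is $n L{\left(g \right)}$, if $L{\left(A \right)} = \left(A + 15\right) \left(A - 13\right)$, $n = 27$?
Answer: $0$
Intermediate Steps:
$L{\left(A \right)} = \left(-13 + A\right) \left(15 + A\right)$ ($L{\left(A \right)} = \left(15 + A\right) \left(-13 + A\right) = \left(-13 + A\right) \left(15 + A\right)$)
$n L{\left(g \right)} = 27 \left(-195 + 13^{2} + 2 \cdot 13\right) = 27 \left(-195 + 169 + 26\right) = 27 \cdot 0 = 0$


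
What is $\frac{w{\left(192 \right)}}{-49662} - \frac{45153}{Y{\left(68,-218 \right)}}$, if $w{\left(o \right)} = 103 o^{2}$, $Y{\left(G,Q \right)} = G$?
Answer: $- \frac{138921319}{187612} \approx -740.47$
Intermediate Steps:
$\frac{w{\left(192 \right)}}{-49662} - \frac{45153}{Y{\left(68,-218 \right)}} = \frac{103 \cdot 192^{2}}{-49662} - \frac{45153}{68} = 103 \cdot 36864 \left(- \frac{1}{49662}\right) - \frac{45153}{68} = 3796992 \left(- \frac{1}{49662}\right) - \frac{45153}{68} = - \frac{210944}{2759} - \frac{45153}{68} = - \frac{138921319}{187612}$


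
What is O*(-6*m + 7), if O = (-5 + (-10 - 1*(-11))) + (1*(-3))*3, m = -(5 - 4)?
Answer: -169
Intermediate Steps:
m = -1 (m = -1*1 = -1)
O = -13 (O = (-5 + (-10 + 11)) - 3*3 = (-5 + 1) - 9 = -4 - 9 = -13)
O*(-6*m + 7) = -13*(-6*(-1) + 7) = -13*(6 + 7) = -13*13 = -169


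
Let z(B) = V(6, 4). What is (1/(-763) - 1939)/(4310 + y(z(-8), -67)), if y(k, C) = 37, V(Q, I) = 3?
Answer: -1479458/3316761 ≈ -0.44605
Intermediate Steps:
z(B) = 3
(1/(-763) - 1939)/(4310 + y(z(-8), -67)) = (1/(-763) - 1939)/(4310 + 37) = (-1/763 - 1939)/4347 = -1479458/763*1/4347 = -1479458/3316761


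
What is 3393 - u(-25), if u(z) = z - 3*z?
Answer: 3343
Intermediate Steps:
u(z) = -2*z
3393 - u(-25) = 3393 - (-2)*(-25) = 3393 - 1*50 = 3393 - 50 = 3343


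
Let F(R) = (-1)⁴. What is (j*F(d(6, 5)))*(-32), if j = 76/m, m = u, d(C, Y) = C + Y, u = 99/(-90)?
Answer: 24320/11 ≈ 2210.9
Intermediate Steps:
u = -11/10 (u = 99*(-1/90) = -11/10 ≈ -1.1000)
m = -11/10 ≈ -1.1000
F(R) = 1
j = -760/11 (j = 76/(-11/10) = 76*(-10/11) = -760/11 ≈ -69.091)
(j*F(d(6, 5)))*(-32) = -760/11*1*(-32) = -760/11*(-32) = 24320/11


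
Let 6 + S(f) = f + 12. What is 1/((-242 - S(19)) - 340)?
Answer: -1/607 ≈ -0.0016474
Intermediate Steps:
S(f) = 6 + f (S(f) = -6 + (f + 12) = -6 + (12 + f) = 6 + f)
1/((-242 - S(19)) - 340) = 1/((-242 - (6 + 19)) - 340) = 1/((-242 - 1*25) - 340) = 1/((-242 - 25) - 340) = 1/(-267 - 340) = 1/(-607) = -1/607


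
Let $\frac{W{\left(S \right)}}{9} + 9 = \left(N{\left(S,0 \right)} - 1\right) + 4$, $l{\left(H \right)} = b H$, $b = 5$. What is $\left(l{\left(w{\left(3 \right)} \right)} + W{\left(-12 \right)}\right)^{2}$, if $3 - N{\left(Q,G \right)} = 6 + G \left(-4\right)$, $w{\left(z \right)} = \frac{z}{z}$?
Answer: $5776$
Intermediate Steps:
$w{\left(z \right)} = 1$
$N{\left(Q,G \right)} = -3 + 4 G$ ($N{\left(Q,G \right)} = 3 - \left(6 + G \left(-4\right)\right) = 3 - \left(6 - 4 G\right) = 3 + \left(-6 + 4 G\right) = -3 + 4 G$)
$l{\left(H \right)} = 5 H$
$W{\left(S \right)} = -81$ ($W{\left(S \right)} = -81 + 9 \left(\left(\left(-3 + 4 \cdot 0\right) - 1\right) + 4\right) = -81 + 9 \left(\left(\left(-3 + 0\right) - 1\right) + 4\right) = -81 + 9 \left(\left(-3 - 1\right) + 4\right) = -81 + 9 \left(-4 + 4\right) = -81 + 9 \cdot 0 = -81 + 0 = -81$)
$\left(l{\left(w{\left(3 \right)} \right)} + W{\left(-12 \right)}\right)^{2} = \left(5 \cdot 1 - 81\right)^{2} = \left(5 - 81\right)^{2} = \left(-76\right)^{2} = 5776$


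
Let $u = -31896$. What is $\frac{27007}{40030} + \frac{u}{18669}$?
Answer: $- \frac{257534399}{249106690} \approx -1.0338$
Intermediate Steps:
$\frac{27007}{40030} + \frac{u}{18669} = \frac{27007}{40030} - \frac{31896}{18669} = 27007 \cdot \frac{1}{40030} - \frac{10632}{6223} = \frac{27007}{40030} - \frac{10632}{6223} = - \frac{257534399}{249106690}$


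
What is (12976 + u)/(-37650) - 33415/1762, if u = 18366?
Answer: -656649677/33169650 ≈ -19.797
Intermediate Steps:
(12976 + u)/(-37650) - 33415/1762 = (12976 + 18366)/(-37650) - 33415/1762 = 31342*(-1/37650) - 33415*1/1762 = -15671/18825 - 33415/1762 = -656649677/33169650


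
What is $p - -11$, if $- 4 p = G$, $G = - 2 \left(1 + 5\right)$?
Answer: $14$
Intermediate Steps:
$G = -12$ ($G = \left(-2\right) 6 = -12$)
$p = 3$ ($p = \left(- \frac{1}{4}\right) \left(-12\right) = 3$)
$p - -11 = 3 - -11 = 3 + 11 = 14$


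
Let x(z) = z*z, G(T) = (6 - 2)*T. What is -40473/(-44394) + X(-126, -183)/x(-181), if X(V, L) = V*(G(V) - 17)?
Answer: 1413408159/484797278 ≈ 2.9155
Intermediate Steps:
G(T) = 4*T
X(V, L) = V*(-17 + 4*V) (X(V, L) = V*(4*V - 17) = V*(-17 + 4*V))
x(z) = z²
-40473/(-44394) + X(-126, -183)/x(-181) = -40473/(-44394) + (-126*(-17 + 4*(-126)))/((-181)²) = -40473*(-1/44394) - 126*(-17 - 504)/32761 = 13491/14798 - 126*(-521)*(1/32761) = 13491/14798 + 65646*(1/32761) = 13491/14798 + 65646/32761 = 1413408159/484797278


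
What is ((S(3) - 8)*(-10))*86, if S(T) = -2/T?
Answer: 22360/3 ≈ 7453.3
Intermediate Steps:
((S(3) - 8)*(-10))*86 = ((-2/3 - 8)*(-10))*86 = ((-2*⅓ - 8)*(-10))*86 = ((-⅔ - 8)*(-10))*86 = -26/3*(-10)*86 = (260/3)*86 = 22360/3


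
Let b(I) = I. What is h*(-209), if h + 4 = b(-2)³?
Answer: 2508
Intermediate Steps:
h = -12 (h = -4 + (-2)³ = -4 - 8 = -12)
h*(-209) = -12*(-209) = 2508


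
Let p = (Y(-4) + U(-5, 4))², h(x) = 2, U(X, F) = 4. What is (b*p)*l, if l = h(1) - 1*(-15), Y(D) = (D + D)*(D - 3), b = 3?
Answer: 183600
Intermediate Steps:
Y(D) = 2*D*(-3 + D) (Y(D) = (2*D)*(-3 + D) = 2*D*(-3 + D))
p = 3600 (p = (2*(-4)*(-3 - 4) + 4)² = (2*(-4)*(-7) + 4)² = (56 + 4)² = 60² = 3600)
l = 17 (l = 2 - 1*(-15) = 2 + 15 = 17)
(b*p)*l = (3*3600)*17 = 10800*17 = 183600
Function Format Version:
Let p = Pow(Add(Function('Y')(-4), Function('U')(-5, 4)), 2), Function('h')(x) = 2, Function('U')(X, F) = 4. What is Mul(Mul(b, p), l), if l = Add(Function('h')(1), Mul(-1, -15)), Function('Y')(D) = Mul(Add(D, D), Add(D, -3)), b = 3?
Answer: 183600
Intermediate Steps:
Function('Y')(D) = Mul(2, D, Add(-3, D)) (Function('Y')(D) = Mul(Mul(2, D), Add(-3, D)) = Mul(2, D, Add(-3, D)))
p = 3600 (p = Pow(Add(Mul(2, -4, Add(-3, -4)), 4), 2) = Pow(Add(Mul(2, -4, -7), 4), 2) = Pow(Add(56, 4), 2) = Pow(60, 2) = 3600)
l = 17 (l = Add(2, Mul(-1, -15)) = Add(2, 15) = 17)
Mul(Mul(b, p), l) = Mul(Mul(3, 3600), 17) = Mul(10800, 17) = 183600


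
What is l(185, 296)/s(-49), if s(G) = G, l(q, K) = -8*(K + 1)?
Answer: 2376/49 ≈ 48.490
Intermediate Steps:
l(q, K) = -8 - 8*K (l(q, K) = -8*(1 + K) = -8 - 8*K)
l(185, 296)/s(-49) = (-8 - 8*296)/(-49) = (-8 - 2368)*(-1/49) = -2376*(-1/49) = 2376/49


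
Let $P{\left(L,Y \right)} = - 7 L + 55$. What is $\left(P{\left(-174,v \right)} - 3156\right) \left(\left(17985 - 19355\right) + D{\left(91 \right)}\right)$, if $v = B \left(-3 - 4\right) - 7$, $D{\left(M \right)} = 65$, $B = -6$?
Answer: $2457315$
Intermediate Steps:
$v = 35$ ($v = - 6 \left(-3 - 4\right) - 7 = \left(-6\right) \left(-7\right) - 7 = 42 - 7 = 35$)
$P{\left(L,Y \right)} = 55 - 7 L$
$\left(P{\left(-174,v \right)} - 3156\right) \left(\left(17985 - 19355\right) + D{\left(91 \right)}\right) = \left(\left(55 - -1218\right) - 3156\right) \left(\left(17985 - 19355\right) + 65\right) = \left(\left(55 + 1218\right) - 3156\right) \left(\left(17985 - 19355\right) + 65\right) = \left(1273 - 3156\right) \left(-1370 + 65\right) = \left(-1883\right) \left(-1305\right) = 2457315$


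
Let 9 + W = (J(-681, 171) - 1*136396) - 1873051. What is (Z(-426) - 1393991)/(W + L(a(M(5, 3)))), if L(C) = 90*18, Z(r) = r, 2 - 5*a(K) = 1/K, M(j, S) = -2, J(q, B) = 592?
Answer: 1394417/2007244 ≈ 0.69469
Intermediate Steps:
a(K) = ⅖ - 1/(5*K)
W = -2008864 (W = -9 + ((592 - 1*136396) - 1873051) = -9 + ((592 - 136396) - 1873051) = -9 + (-135804 - 1873051) = -9 - 2008855 = -2008864)
L(C) = 1620
(Z(-426) - 1393991)/(W + L(a(M(5, 3)))) = (-426 - 1393991)/(-2008864 + 1620) = -1394417/(-2007244) = -1394417*(-1/2007244) = 1394417/2007244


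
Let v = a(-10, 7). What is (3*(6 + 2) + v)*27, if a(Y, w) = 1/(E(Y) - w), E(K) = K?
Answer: 10989/17 ≈ 646.41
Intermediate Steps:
a(Y, w) = 1/(Y - w)
v = -1/17 (v = 1/(-10 - 1*7) = 1/(-10 - 7) = 1/(-17) = -1/17 ≈ -0.058824)
(3*(6 + 2) + v)*27 = (3*(6 + 2) - 1/17)*27 = (3*8 - 1/17)*27 = (24 - 1/17)*27 = (407/17)*27 = 10989/17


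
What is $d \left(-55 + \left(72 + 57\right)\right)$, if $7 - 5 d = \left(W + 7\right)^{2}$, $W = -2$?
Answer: $- \frac{1332}{5} \approx -266.4$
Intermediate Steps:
$d = - \frac{18}{5}$ ($d = \frac{7}{5} - \frac{\left(-2 + 7\right)^{2}}{5} = \frac{7}{5} - \frac{5^{2}}{5} = \frac{7}{5} - 5 = - \frac{18}{5} \approx -3.6$)
$d \left(-55 + \left(72 + 57\right)\right) = - \frac{18 \left(-55 + \left(72 + 57\right)\right)}{5} = - \frac{18 \left(-55 + 129\right)}{5} = \left(- \frac{18}{5}\right) 74 = - \frac{1332}{5}$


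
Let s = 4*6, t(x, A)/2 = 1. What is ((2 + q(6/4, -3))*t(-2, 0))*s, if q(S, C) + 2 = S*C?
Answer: -216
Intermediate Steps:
t(x, A) = 2 (t(x, A) = 2*1 = 2)
q(S, C) = -2 + C*S (q(S, C) = -2 + S*C = -2 + C*S)
s = 24
((2 + q(6/4, -3))*t(-2, 0))*s = ((2 + (-2 - 18/4))*2)*24 = ((2 + (-2 - 3*3/2))*2)*24 = ((2 + (-2 - 9/2))*2)*24 = ((2 - 13/2)*2)*24 = -9/2*2*24 = -9*24 = -216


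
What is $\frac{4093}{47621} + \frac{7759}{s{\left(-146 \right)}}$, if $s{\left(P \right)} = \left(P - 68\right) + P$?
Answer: $- \frac{368017859}{17143560} \approx -21.467$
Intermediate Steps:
$s{\left(P \right)} = -68 + 2 P$ ($s{\left(P \right)} = \left(-68 + P\right) + P = -68 + 2 P$)
$\frac{4093}{47621} + \frac{7759}{s{\left(-146 \right)}} = \frac{4093}{47621} + \frac{7759}{-68 + 2 \left(-146\right)} = 4093 \cdot \frac{1}{47621} + \frac{7759}{-68 - 292} = \frac{4093}{47621} + \frac{7759}{-360} = \frac{4093}{47621} + 7759 \left(- \frac{1}{360}\right) = \frac{4093}{47621} - \frac{7759}{360} = - \frac{368017859}{17143560}$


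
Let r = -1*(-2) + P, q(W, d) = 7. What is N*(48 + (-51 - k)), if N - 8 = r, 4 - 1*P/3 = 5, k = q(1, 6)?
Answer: -70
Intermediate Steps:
k = 7
P = -3 (P = 12 - 3*5 = 12 - 15 = -3)
r = -1 (r = -1*(-2) - 3 = 2 - 3 = -1)
N = 7 (N = 8 - 1 = 7)
N*(48 + (-51 - k)) = 7*(48 + (-51 - 1*7)) = 7*(48 + (-51 - 7)) = 7*(48 - 58) = 7*(-10) = -70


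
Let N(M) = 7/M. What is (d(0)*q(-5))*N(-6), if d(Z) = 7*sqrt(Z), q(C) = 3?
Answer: 0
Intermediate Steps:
(d(0)*q(-5))*N(-6) = ((7*sqrt(0))*3)*(7/(-6)) = ((7*0)*3)*(7*(-1/6)) = (0*3)*(-7/6) = 0*(-7/6) = 0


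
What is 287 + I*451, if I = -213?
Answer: -95776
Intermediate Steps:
287 + I*451 = 287 - 213*451 = 287 - 96063 = -95776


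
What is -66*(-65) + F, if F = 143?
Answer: 4433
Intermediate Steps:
-66*(-65) + F = -66*(-65) + 143 = 4290 + 143 = 4433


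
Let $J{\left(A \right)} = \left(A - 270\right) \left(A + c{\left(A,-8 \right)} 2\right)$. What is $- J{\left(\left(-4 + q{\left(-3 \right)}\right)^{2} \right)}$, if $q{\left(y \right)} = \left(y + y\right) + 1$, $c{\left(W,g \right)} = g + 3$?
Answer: $13419$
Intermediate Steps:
$c{\left(W,g \right)} = 3 + g$
$q{\left(y \right)} = 1 + 2 y$ ($q{\left(y \right)} = 2 y + 1 = 1 + 2 y$)
$J{\left(A \right)} = \left(-270 + A\right) \left(-10 + A\right)$ ($J{\left(A \right)} = \left(A - 270\right) \left(A + \left(3 - 8\right) 2\right) = \left(-270 + A\right) \left(A - 10\right) = \left(-270 + A\right) \left(-10 + A\right)$)
$- J{\left(\left(-4 + q{\left(-3 \right)}\right)^{2} \right)} = - (2700 + \left(\left(-4 + \left(1 + 2 \left(-3\right)\right)\right)^{2}\right)^{2} - 280 \left(-4 + \left(1 + 2 \left(-3\right)\right)\right)^{2}) = - (2700 + \left(\left(-4 + \left(1 - 6\right)\right)^{2}\right)^{2} - 280 \left(-4 + \left(1 - 6\right)\right)^{2}) = - (2700 + \left(\left(-4 - 5\right)^{2}\right)^{2} - 280 \left(-4 - 5\right)^{2}) = - (2700 + \left(\left(-9\right)^{2}\right)^{2} - 280 \left(-9\right)^{2}) = - (2700 + 81^{2} - 22680) = - (2700 + 6561 - 22680) = \left(-1\right) \left(-13419\right) = 13419$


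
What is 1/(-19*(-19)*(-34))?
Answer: -1/12274 ≈ -8.1473e-5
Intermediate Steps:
1/(-19*(-19)*(-34)) = 1/(361*(-34)) = 1/(-12274) = -1/12274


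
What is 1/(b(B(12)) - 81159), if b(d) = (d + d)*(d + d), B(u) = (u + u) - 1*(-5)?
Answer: -1/77795 ≈ -1.2854e-5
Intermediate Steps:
B(u) = 5 + 2*u (B(u) = 2*u + 5 = 5 + 2*u)
b(d) = 4*d**2 (b(d) = (2*d)*(2*d) = 4*d**2)
1/(b(B(12)) - 81159) = 1/(4*(5 + 2*12)**2 - 81159) = 1/(4*(5 + 24)**2 - 81159) = 1/(4*29**2 - 81159) = 1/(4*841 - 81159) = 1/(3364 - 81159) = 1/(-77795) = -1/77795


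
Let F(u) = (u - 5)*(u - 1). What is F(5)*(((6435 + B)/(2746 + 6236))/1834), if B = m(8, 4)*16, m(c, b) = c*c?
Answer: 0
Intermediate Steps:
m(c, b) = c²
B = 1024 (B = 8²*16 = 64*16 = 1024)
F(u) = (-1 + u)*(-5 + u) (F(u) = (-5 + u)*(-1 + u) = (-1 + u)*(-5 + u))
F(5)*(((6435 + B)/(2746 + 6236))/1834) = (5 + 5² - 6*5)*(((6435 + 1024)/(2746 + 6236))/1834) = (5 + 25 - 30)*((7459/8982)*(1/1834)) = 0*((7459*(1/8982))*(1/1834)) = 0*((7459/8982)*(1/1834)) = 0*(7459/16472988) = 0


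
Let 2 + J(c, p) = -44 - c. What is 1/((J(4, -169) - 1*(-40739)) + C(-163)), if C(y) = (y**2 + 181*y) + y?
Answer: 1/37592 ≈ 2.6601e-5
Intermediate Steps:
J(c, p) = -46 - c (J(c, p) = -2 + (-44 - c) = -46 - c)
C(y) = y**2 + 182*y
1/((J(4, -169) - 1*(-40739)) + C(-163)) = 1/(((-46 - 1*4) - 1*(-40739)) - 163*(182 - 163)) = 1/(((-46 - 4) + 40739) - 163*19) = 1/((-50 + 40739) - 3097) = 1/(40689 - 3097) = 1/37592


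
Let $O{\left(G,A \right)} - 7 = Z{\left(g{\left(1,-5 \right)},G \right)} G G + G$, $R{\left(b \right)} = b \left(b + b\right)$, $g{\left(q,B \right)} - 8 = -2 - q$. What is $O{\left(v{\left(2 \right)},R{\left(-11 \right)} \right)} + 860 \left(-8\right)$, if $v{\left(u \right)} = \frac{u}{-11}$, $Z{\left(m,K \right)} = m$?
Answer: $- \frac{831635}{121} \approx -6873.0$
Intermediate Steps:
$g{\left(q,B \right)} = 6 - q$ ($g{\left(q,B \right)} = 8 - \left(2 + q\right) = 6 - q$)
$v{\left(u \right)} = - \frac{u}{11}$ ($v{\left(u \right)} = u \left(- \frac{1}{11}\right) = - \frac{u}{11}$)
$R{\left(b \right)} = 2 b^{2}$ ($R{\left(b \right)} = b 2 b = 2 b^{2}$)
$O{\left(G,A \right)} = 7 + G + 5 G^{2}$ ($O{\left(G,A \right)} = 7 + \left(\left(6 - 1\right) G G + G\right) = 7 + \left(5 G G + G\right) = 7 + \left(5 G^{2} + G\right) = 7 + \left(G + 5 G^{2}\right) = 7 + G + 5 G^{2}$)
$O{\left(v{\left(2 \right)},R{\left(-11 \right)} \right)} + 860 \left(-8\right) = \left(7 - \frac{2}{11} + 5 \left(\left(- \frac{1}{11}\right) 2\right)^{2}\right) + 860 \left(-8\right) = \left(7 - \frac{2}{11} + 5 \left(- \frac{2}{11}\right)^{2}\right) - 6880 = \left(7 - \frac{2}{11} + 5 \cdot \frac{4}{121}\right) - 6880 = \left(7 - \frac{2}{11} + \frac{20}{121}\right) - 6880 = \frac{845}{121} - 6880 = - \frac{831635}{121}$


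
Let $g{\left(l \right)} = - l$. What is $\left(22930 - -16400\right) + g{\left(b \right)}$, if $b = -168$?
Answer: $39498$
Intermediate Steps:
$\left(22930 - -16400\right) + g{\left(b \right)} = \left(22930 - -16400\right) - -168 = \left(22930 + 16400\right) + 168 = 39330 + 168 = 39498$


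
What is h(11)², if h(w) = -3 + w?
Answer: 64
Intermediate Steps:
h(11)² = (-3 + 11)² = 8² = 64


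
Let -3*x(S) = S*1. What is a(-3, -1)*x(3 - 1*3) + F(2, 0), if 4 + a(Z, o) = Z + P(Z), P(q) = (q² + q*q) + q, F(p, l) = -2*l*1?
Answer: 0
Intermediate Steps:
F(p, l) = -2*l
P(q) = q + 2*q² (P(q) = (q² + q²) + q = 2*q² + q = q + 2*q²)
a(Z, o) = -4 + Z + Z*(1 + 2*Z) (a(Z, o) = -4 + (Z + Z*(1 + 2*Z)) = -4 + Z + Z*(1 + 2*Z))
x(S) = -S/3
a(-3, -1)*x(3 - 1*3) + F(2, 0) = (-4 + 2*(-3) + 2*(-3)²)*(-(3 - 1*3)/3) - 2*0 = (-4 - 6 + 2*9)*(-(3 - 3)/3) + 0 = (-4 - 6 + 18)*(-⅓*0) + 0 = 8*0 + 0 = 0 + 0 = 0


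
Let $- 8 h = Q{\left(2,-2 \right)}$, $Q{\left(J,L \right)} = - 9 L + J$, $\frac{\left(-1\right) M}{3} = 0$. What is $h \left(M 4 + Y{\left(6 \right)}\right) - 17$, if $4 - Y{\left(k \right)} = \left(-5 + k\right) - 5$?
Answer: $-37$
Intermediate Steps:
$M = 0$ ($M = \left(-3\right) 0 = 0$)
$Y{\left(k \right)} = 14 - k$ ($Y{\left(k \right)} = 4 - \left(\left(-5 + k\right) - 5\right) = 4 - \left(-10 + k\right) = 14 - k$)
$Q{\left(J,L \right)} = J - 9 L$
$h = - \frac{5}{2}$ ($h = - \frac{2 - -18}{8} = - \frac{2 + 18}{8} = \left(- \frac{1}{8}\right) 20 = - \frac{5}{2} \approx -2.5$)
$h \left(M 4 + Y{\left(6 \right)}\right) - 17 = - \frac{5 \left(0 \cdot 4 + \left(14 - 6\right)\right)}{2} - 17 = - \frac{5 \left(0 + \left(14 - 6\right)\right)}{2} - 17 = - \frac{5 \left(0 + 8\right)}{2} - 17 = \left(- \frac{5}{2}\right) 8 - 17 = -20 - 17 = -37$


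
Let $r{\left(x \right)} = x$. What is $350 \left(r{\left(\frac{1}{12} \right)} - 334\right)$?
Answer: $- \frac{701225}{6} \approx -1.1687 \cdot 10^{5}$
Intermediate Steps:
$350 \left(r{\left(\frac{1}{12} \right)} - 334\right) = 350 \left(\frac{1}{12} - 334\right) = 350 \left(- \frac{4007}{12}\right) = - \frac{701225}{6}$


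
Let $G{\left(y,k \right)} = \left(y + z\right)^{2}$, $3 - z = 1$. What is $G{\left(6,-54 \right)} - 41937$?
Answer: $-41873$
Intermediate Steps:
$z = 2$ ($z = 3 - 1 = 2$)
$G{\left(y,k \right)} = \left(2 + y\right)^{2}$ ($G{\left(y,k \right)} = \left(y + 2\right)^{2} = \left(2 + y\right)^{2}$)
$G{\left(6,-54 \right)} - 41937 = \left(2 + 6\right)^{2} - 41937 = 8^{2} - 41937 = 64 - 41937 = -41873$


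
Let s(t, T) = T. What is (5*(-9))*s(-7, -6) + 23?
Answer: 293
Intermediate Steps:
(5*(-9))*s(-7, -6) + 23 = (5*(-9))*(-6) + 23 = -45*(-6) + 23 = 270 + 23 = 293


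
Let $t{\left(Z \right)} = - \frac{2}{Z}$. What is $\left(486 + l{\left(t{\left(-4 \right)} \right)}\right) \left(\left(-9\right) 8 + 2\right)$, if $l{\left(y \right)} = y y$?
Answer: $- \frac{68075}{2} \approx -34038.0$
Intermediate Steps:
$l{\left(y \right)} = y^{2}$
$\left(486 + l{\left(t{\left(-4 \right)} \right)}\right) \left(\left(-9\right) 8 + 2\right) = \left(486 + \left(- \frac{2}{-4}\right)^{2}\right) \left(\left(-9\right) 8 + 2\right) = \left(486 + \left(\left(-2\right) \left(- \frac{1}{4}\right)\right)^{2}\right) \left(-72 + 2\right) = \left(486 + \left(\frac{1}{2}\right)^{2}\right) \left(-70\right) = \left(486 + \frac{1}{4}\right) \left(-70\right) = \frac{1945}{4} \left(-70\right) = - \frac{68075}{2}$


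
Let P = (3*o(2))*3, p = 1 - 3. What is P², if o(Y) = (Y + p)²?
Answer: 0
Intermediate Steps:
p = -2
o(Y) = (-2 + Y)² (o(Y) = (Y - 2)² = (-2 + Y)²)
P = 0 (P = (3*(-2 + 2)²)*3 = (3*0²)*3 = (3*0)*3 = 0*3 = 0)
P² = 0² = 0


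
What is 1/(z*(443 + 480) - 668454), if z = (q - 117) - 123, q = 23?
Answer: -1/868745 ≈ -1.1511e-6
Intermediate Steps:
z = -217 (z = (23 - 117) - 123 = -94 - 123 = -217)
1/(z*(443 + 480) - 668454) = 1/(-217*(443 + 480) - 668454) = 1/(-217*923 - 668454) = 1/(-200291 - 668454) = 1/(-868745) = -1/868745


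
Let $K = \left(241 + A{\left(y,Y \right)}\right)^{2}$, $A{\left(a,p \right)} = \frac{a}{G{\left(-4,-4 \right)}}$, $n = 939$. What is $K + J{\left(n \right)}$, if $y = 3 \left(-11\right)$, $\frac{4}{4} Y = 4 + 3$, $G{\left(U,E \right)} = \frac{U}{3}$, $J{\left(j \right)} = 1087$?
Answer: $\frac{1147361}{16} \approx 71710.0$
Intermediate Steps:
$G{\left(U,E \right)} = \frac{U}{3}$ ($G{\left(U,E \right)} = U \frac{1}{3} = \frac{U}{3}$)
$Y = 7$ ($Y = 4 + 3 = 7$)
$y = -33$
$A{\left(a,p \right)} = - \frac{3 a}{4}$ ($A{\left(a,p \right)} = \frac{a}{\frac{1}{3} \left(-4\right)} = \frac{a}{- \frac{4}{3}} = a \left(- \frac{3}{4}\right) = - \frac{3 a}{4}$)
$K = \frac{1129969}{16}$ ($K = \left(241 - - \frac{99}{4}\right)^{2} = \left(241 + \frac{99}{4}\right)^{2} = \left(\frac{1063}{4}\right)^{2} = \frac{1129969}{16} \approx 70623.0$)
$K + J{\left(n \right)} = \frac{1129969}{16} + 1087 = \frac{1147361}{16}$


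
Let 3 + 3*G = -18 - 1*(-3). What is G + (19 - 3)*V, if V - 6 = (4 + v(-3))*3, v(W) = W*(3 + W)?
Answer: 282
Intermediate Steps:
V = 18 (V = 6 + (4 - 3*(3 - 3))*3 = 6 + (4 - 3*0)*3 = 6 + (4 + 0)*3 = 6 + 4*3 = 6 + 12 = 18)
G = -6 (G = -1 + (-18 - 1*(-3))/3 = -1 + (-18 + 3)/3 = -1 + (⅓)*(-15) = -1 - 5 = -6)
G + (19 - 3)*V = -6 + (19 - 3)*18 = -6 + 16*18 = -6 + 288 = 282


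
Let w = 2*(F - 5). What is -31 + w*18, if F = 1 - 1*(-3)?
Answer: -67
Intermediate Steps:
F = 4 (F = 1 + 3 = 4)
w = -2 (w = 2*(4 - 5) = 2*(-1) = -2)
-31 + w*18 = -31 - 2*18 = -31 - 36 = -67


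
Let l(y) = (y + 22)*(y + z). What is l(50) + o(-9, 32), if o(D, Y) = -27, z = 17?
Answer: 4797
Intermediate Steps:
l(y) = (17 + y)*(22 + y) (l(y) = (y + 22)*(y + 17) = (22 + y)*(17 + y) = (17 + y)*(22 + y))
l(50) + o(-9, 32) = (374 + 50² + 39*50) - 27 = (374 + 2500 + 1950) - 27 = 4824 - 27 = 4797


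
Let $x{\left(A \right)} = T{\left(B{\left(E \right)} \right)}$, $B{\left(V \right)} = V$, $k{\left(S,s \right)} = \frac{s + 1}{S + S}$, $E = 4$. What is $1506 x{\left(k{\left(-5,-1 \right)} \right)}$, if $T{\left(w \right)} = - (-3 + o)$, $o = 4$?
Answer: $-1506$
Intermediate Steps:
$k{\left(S,s \right)} = \frac{1 + s}{2 S}$
$T{\left(w \right)} = -1$ ($T{\left(w \right)} = - (-3 + 4) = \left(-1\right) 1 = -1$)
$x{\left(A \right)} = -1$
$1506 x{\left(k{\left(-5,-1 \right)} \right)} = 1506 \left(-1\right) = -1506$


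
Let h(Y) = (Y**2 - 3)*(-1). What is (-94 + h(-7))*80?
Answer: -11200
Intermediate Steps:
h(Y) = 3 - Y**2 (h(Y) = (-3 + Y**2)*(-1) = 3 - Y**2)
(-94 + h(-7))*80 = (-94 + (3 - 1*(-7)**2))*80 = (-94 + (3 - 1*49))*80 = (-94 + (3 - 49))*80 = (-94 - 46)*80 = -140*80 = -11200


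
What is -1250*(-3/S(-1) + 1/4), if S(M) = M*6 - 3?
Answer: -4375/6 ≈ -729.17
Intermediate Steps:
S(M) = -3 + 6*M (S(M) = 6*M - 3 = -3 + 6*M)
-1250*(-3/S(-1) + 1/4) = -1250*(-3/(-3 + 6*(-1)) + 1/4) = -1250*(-3/(-3 - 6) + 1*(¼)) = -1250*(-3/(-9) + ¼) = -1250*(-3*(-⅑) + ¼) = -1250*(⅓ + ¼) = -1250*7/12 = -4375/6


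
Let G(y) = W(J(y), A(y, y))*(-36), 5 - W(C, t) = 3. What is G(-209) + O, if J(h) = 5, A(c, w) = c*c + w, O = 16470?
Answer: 16398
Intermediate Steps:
A(c, w) = w + c**2 (A(c, w) = c**2 + w = w + c**2)
W(C, t) = 2 (W(C, t) = 5 - 1*3 = 5 - 3 = 2)
G(y) = -72 (G(y) = 2*(-36) = -72)
G(-209) + O = -72 + 16470 = 16398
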